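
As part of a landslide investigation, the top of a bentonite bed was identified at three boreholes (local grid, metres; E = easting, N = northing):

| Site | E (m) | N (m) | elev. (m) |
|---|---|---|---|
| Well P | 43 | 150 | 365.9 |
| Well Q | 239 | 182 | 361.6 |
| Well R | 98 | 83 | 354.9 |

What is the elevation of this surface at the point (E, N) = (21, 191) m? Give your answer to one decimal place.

372.1 m

Let the plane be z = a·E + b·N + c.
Well Q−Well P: 196a + 32b = −4.3;  Well R−Well P: 55a − 67b = −11.
Solving gives a = −0.04298, b = 0.12889.
Then c = 365.9 − a·43 − b·150 = 348.41.
At (21, 191): z = −0.9 + 24.6 + 348.41 = 372.1 m.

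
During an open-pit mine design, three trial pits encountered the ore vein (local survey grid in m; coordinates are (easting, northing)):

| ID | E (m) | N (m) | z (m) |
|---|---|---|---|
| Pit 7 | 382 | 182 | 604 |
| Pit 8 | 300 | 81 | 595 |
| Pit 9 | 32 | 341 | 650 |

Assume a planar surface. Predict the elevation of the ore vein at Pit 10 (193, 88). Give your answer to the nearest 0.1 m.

Let the plane be z = a·E + b·N + c.
Pit 8−Pit 7: −82a − 101b = −9;  Pit 9−Pit 7: −350a + 159b = 46.
Solving gives a = −0.06644, b = 0.14305.
Then c = 604 − a·382 − b·182 = 603.35.
At (193, 88): z = −12.8 + 12.6 + 603.35 = 603.1 m.

603.1 m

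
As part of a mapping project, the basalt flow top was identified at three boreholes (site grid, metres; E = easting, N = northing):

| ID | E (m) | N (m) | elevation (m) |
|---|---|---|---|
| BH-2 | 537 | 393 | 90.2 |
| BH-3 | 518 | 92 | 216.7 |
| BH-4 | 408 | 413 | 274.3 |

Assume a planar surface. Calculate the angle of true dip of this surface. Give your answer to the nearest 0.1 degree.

56.5°

Let the plane be z = a·E + b·N + c.
BH-3−BH-2: −19a − 301b = 126.5;  BH-4−BH-2: −129a + 20b = 184.1.
Solving gives a = −1.47783, b = −0.32698.
Gradient magnitude |∇z| = √(a² + b²) = √(2.18397 + 0.10692) = 1.51357.
True dip = arctan(1.51357) = 56.5°, dipping toward ENE (azimuth ≈ 078°).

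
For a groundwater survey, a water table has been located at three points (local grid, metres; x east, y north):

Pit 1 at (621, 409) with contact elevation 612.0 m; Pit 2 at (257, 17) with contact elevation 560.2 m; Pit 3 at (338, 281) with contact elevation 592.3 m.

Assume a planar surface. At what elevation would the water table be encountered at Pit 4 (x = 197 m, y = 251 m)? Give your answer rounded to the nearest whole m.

Two edge vectors: Pit 1→Pit 2 = (-364, -392, -51.8), Pit 1→Pit 3 = (-283, -128, -19.7).
Normal n = (Pit 1→Pit 2) × (Pit 1→Pit 3) = (1092, 7488.6, -64344).
So ∂z/∂x = −n_x/n_z = 0.01697 and ∂z/∂y = −n_y/n_z = 0.11638.
Intercept c from Pit 1: 612 − 10.54 − 47.60 = 553.86.
At (197, 251): z = 3.3 + 29.2 + 553.86 = 586.4 m.

586 m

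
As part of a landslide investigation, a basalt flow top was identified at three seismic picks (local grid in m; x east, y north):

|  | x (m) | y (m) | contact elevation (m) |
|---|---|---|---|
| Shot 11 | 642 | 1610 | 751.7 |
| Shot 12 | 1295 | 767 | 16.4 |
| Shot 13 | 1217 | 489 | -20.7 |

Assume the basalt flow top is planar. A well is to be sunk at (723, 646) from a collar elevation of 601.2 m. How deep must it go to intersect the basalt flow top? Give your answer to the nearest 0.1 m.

Let the plane be z = a·x + b·y + c.
Shot 12−Shot 11: 653a − 843b = −735.3;  Shot 13−Shot 11: 575a − 1121b = −772.4.
Solving gives a = −0.700148, b = 0.329898.
Then c = 751.7 − a·642 − b·1610 = 670.06.
At (723, 646): z_contact = −506.21 + 213.11 + 670.06 = 376.97 m.
Depth below ground = 601.2 − 376.97 = 224.2 m.

224.2 m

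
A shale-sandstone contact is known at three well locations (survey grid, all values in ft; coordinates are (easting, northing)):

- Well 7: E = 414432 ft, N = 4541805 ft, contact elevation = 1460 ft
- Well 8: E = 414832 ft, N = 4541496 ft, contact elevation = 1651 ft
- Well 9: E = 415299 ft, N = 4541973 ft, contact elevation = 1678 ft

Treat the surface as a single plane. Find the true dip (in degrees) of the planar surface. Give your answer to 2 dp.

20.70°

Let the plane be z = a·E + b·N + c.
Well 8−Well 7: 400a − 309b = 191;  Well 9−Well 7: 867a + 168b = 218.
Solving gives a = 0.29677, b = −0.23395.
Gradient magnitude |∇z| = √(a² + b²) = √(0.08808 + 0.05473) = 0.37790.
True dip = arctan(0.37790) = 20.70°, dipping toward NW (azimuth ≈ 308°).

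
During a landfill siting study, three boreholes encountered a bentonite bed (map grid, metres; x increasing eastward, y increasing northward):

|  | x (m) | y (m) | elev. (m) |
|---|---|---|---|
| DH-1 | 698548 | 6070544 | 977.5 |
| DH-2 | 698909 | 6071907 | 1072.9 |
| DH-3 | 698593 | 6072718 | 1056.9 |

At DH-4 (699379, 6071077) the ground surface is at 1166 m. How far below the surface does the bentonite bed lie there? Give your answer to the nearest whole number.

57 m

Two edge vectors: DH-1→DH-2 = (361, 1363, 95.4), DH-1→DH-3 = (45, 2174, 79.4).
Normal n = (DH-1→DH-2) × (DH-1→DH-3) = (-99177.4, -24370.4, 723479).
So ∂z/∂x = −n_x/n_z = 0.13708401 and ∂z/∂y = −n_y/n_z = 0.03368501.
Intercept c from DH-1: 977.5 − 95759.76 − 204486.36 = −299268.62.
At (699379, 6071077): z_contact = 95873.7 + 204504.3 − 299268.62 = 1109.4 m.
Depth below ground = 1166 − 1109.4 = 57 m.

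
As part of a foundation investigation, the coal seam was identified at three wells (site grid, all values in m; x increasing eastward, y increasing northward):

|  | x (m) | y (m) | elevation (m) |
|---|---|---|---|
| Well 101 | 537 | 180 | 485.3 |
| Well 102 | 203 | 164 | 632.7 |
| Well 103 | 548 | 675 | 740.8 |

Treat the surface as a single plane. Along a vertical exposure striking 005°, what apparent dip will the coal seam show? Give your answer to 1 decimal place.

Two edge vectors: Well 101→Well 102 = (-334, -16, 147.4), Well 101→Well 103 = (11, 495, 255.5).
Normal n = (Well 101→Well 102) × (Well 101→Well 103) = (-77051, 86958.4, -165154).
So ∂z/∂x = −n_x/n_z = −0.46654 and ∂z/∂y = −n_y/n_z = 0.52653.
Unit vector along 005° is (sin 5°, cos 5°) = (0.0872, 0.9962).
Slope in that direction = a·(0.0872) + b·(0.9962) = 0.48386.
Apparent dip = arctan|0.48386| = 25.8° (true dip is 35.1°, so apparent ≤ true as expected).

25.8°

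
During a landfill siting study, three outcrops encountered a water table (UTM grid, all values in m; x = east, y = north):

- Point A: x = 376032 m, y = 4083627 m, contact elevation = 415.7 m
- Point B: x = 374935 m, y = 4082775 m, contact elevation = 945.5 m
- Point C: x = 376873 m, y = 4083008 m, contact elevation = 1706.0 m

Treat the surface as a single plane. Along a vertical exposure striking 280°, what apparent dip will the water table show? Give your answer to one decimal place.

Two edge vectors: Point A→Point B = (-1097, -852, 529.8), Point A→Point C = (841, -619, 1290.3).
Normal n = (Point A→Point B) × (Point A→Point C) = (-771389.4, 1861020.9, 1395575).
So ∂z/∂x = −n_x/n_z = 0.55274 and ∂z/∂y = −n_y/n_z = −1.33352.
Unit vector along 280° is (sin 280°, cos 280°) = (-0.9848, 0.1736).
Slope in that direction = a·(-0.9848) + b·(0.1736) = −0.77590.
Apparent dip = arctan|0.77590| = 37.8° (true dip is 55.3°, so apparent ≤ true as expected).

37.8°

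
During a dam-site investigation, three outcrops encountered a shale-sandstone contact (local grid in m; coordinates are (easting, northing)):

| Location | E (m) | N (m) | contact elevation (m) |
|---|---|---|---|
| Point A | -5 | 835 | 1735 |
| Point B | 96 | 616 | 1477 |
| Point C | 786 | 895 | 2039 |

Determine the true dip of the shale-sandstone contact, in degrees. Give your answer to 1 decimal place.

53.3°

Two edge vectors: Point A→Point B = (101, -219, -258), Point A→Point C = (791, 60, 304).
Normal n = (Point A→Point B) × (Point A→Point C) = (-51096, -234782, 179289).
So ∂z/∂E = −n_x/n_z = 0.28499 and ∂z/∂N = −n_y/n_z = 1.30952.
Gradient magnitude |∇z| = √(a² + b²) = √(0.08122 + 1.71483) = 1.34017.
True dip = arctan(1.34017) = 53.3°, dipping toward SSW (azimuth ≈ 192°).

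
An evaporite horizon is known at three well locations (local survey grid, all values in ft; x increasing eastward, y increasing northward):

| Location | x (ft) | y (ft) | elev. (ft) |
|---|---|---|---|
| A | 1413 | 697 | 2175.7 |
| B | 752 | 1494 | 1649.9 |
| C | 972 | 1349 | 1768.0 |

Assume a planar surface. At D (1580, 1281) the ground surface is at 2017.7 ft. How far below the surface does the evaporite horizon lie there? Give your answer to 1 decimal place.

80.7 ft

Two edge vectors: A→B = (-661, 797, -525.8), A→C = (-441, 652, -407.7).
Normal n = (A→B) × (A→C) = (17884.7, -37611.9, -79495).
So ∂z/∂x = −n_x/n_z = 0.224979 and ∂z/∂y = −n_y/n_z = −0.473135.
Intercept c from A: 2175.7 − 317.90 + 329.78 = 2187.58.
At (1580, 1281): z_contact = 355.47 − 606.09 + 2187.58 = 1936.96 ft.
Depth below ground = 2017.7 − 1936.96 = 80.7 ft.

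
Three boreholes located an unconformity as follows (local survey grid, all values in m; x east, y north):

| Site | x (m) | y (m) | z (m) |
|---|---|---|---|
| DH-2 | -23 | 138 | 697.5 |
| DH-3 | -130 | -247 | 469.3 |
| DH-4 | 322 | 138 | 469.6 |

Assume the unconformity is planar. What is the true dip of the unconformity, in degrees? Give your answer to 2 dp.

45.55°

Two edge vectors: DH-2→DH-3 = (-107, -385, -228.2), DH-2→DH-4 = (345, 0, -227.9).
Normal n = (DH-2→DH-3) × (DH-2→DH-4) = (87741.5, -103114.3, 132825).
So ∂z/∂x = −n_x/n_z = −0.66058 and ∂z/∂y = −n_y/n_z = 0.77632.
Gradient magnitude |∇z| = √(a² + b²) = √(0.43637 + 0.60267) = 1.01933.
True dip = arctan(1.01933) = 45.55°, dipping toward SE (azimuth ≈ 140°).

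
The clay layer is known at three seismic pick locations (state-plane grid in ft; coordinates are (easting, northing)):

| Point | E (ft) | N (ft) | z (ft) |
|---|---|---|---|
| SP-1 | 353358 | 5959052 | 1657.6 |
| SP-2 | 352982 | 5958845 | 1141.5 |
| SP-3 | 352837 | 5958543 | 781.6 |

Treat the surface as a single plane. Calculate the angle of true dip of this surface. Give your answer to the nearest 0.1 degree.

Two edge vectors: SP-1→SP-2 = (-376, -207, -516.1), SP-1→SP-3 = (-521, -509, -876).
Normal n = (SP-1→SP-2) × (SP-1→SP-3) = (-81362.9, -60487.9, 83537).
So ∂z/∂E = −n_x/n_z = 0.97397 and ∂z/∂N = −n_y/n_z = 0.72409.
Gradient magnitude |∇z| = √(a² + b²) = √(0.94863 + 0.52430) = 1.21364.
True dip = arctan(1.21364) = 50.5°, dipping toward SW (azimuth ≈ 233°).

50.5°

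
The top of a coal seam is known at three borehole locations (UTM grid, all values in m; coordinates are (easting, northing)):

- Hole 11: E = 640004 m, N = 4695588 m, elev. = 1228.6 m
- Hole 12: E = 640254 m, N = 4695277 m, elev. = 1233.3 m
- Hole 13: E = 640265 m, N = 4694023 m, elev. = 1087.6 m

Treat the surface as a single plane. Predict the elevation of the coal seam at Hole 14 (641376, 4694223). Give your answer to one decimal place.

1294.6 m

Let the plane be z = a·E + b·N + c.
Hole 12−Hole 11: 250a − 311b = 4.7;  Hole 13−Hole 11: 261a − 1565b = −141.
Solving gives a = 0.165140174, b = 0.117636796.
Then c = 1228.6 − a·640004 − b·4695588 = −656835.70.
At (641376, 4694223): z = 105916.9 + 552213.4 − 656835.70 = 1294.6 m.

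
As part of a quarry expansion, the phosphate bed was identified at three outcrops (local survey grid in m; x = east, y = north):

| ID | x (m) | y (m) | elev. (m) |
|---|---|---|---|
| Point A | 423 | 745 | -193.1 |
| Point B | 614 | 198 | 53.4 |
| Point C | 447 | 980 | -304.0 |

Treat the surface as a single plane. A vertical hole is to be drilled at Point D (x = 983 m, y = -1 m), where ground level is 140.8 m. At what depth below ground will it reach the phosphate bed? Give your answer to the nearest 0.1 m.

Two edge vectors: Point A→Point B = (191, -547, 246.5), Point A→Point C = (24, 235, -110.9).
Normal n = (Point A→Point B) × (Point A→Point C) = (2734.8, 27097.9, 58013).
So ∂z/∂x = −n_x/n_z = −0.04714 and ∂z/∂y = −n_y/n_z = −0.46710.
Intercept c from Point A: -193.1 + 19.94 + 347.99 = 174.83.
At (983, -1): z_contact = −46.34 + 0.47 + 174.83 = 128.96 m.
Depth below ground = 140.8 − 128.96 = 11.8 m.

11.8 m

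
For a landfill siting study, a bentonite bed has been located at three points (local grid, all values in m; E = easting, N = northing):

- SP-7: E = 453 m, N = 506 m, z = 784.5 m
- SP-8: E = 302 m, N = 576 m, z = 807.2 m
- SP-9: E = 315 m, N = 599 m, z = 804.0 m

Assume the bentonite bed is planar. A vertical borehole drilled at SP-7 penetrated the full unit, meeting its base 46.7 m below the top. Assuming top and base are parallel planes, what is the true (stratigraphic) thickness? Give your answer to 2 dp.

46.00 m

Let the plane be z = a·E + b·N + c.
SP-8−SP-7: −151a + 70b = 22.7;  SP-9−SP-7: −138a + 93b = 19.5.
Solving gives a = −0.17023, b = −0.04292.
|∇z| = √(a²+b²) = 0.17555, so dip δ = arctan(0.17555) = 9.96°.
True thickness = vertical thickness × cos δ = 46.7 × cos 9.96° = 46.00 m.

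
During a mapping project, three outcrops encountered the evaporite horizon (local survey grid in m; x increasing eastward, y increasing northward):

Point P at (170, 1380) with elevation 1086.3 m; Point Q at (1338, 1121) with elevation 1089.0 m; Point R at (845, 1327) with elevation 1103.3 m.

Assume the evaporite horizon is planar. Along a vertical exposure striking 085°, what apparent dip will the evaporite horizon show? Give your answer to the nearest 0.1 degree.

2.9°

Let the plane be z = a·x + b·y + c.
Point Q−Point P: 1168a − 259b = 2.7;  Point R−Point P: 675a − 53b = 17.
Solving gives a = 0.03772, b = 0.15970.
Unit vector along 085° is (sin 85°, cos 85°) = (0.9962, 0.0872).
Slope in that direction = a·(0.9962) + b·(0.0872) = 0.05150.
Apparent dip = arctan|0.05150| = 2.9° (true dip is 9.3°, so apparent ≤ true as expected).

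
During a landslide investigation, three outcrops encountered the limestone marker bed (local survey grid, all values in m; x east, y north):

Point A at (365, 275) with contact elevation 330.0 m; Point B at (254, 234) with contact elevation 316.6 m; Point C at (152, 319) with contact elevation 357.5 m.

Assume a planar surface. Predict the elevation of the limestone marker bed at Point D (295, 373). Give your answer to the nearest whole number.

Two edge vectors: Point A→Point B = (-111, -41, -13.4), Point A→Point C = (-213, 44, 27.5).
Normal n = (Point A→Point B) × (Point A→Point C) = (-537.9, 5906.7, -13617).
So ∂z/∂x = −n_x/n_z = −0.03950 and ∂z/∂y = −n_y/n_z = 0.43377.
Intercept c from Point A: 330 + 14.42 − 119.29 = 225.13.
At (295, 373): z = −11.7 + 161.8 + 225.13 = 375.3 m.

375 m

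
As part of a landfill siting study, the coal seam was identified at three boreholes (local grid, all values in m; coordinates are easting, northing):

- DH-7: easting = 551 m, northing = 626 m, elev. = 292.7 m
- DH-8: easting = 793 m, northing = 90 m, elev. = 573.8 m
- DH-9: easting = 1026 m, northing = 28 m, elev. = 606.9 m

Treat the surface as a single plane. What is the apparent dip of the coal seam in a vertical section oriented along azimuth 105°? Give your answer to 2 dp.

Let the plane be z = a·easting + b·northing + c.
DH-8−DH-7: 242a − 536b = 281.1;  DH-9−DH-7: 475a − 598b = 314.2.
Solving gives a = 0.00285, b = −0.52315.
Unit vector along 105° is (sin 105°, cos 105°) = (0.9659, -0.2588).
Slope in that direction = a·(0.9659) + b·(-0.2588) = 0.13816.
Apparent dip = arctan|0.13816| = 7.87° (true dip is 27.6°, so apparent ≤ true as expected).

7.87°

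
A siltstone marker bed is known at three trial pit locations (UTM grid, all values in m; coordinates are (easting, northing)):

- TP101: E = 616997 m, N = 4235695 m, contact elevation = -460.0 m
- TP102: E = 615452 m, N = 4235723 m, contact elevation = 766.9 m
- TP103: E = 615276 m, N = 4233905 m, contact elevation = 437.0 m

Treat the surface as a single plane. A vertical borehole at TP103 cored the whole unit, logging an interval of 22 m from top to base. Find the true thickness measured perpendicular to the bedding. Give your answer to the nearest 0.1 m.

16.9 m

Let the plane be z = a·E + b·N + c.
TP102−TP101: −1545a + 28b = 1226.9;  TP103−TP101: −1721a − 1790b = 897.
Solving gives a = −0.78944, b = 0.25789.
|∇z| = √(a²+b²) = 0.83049, so dip δ = arctan(0.83049) = 39.71°.
True thickness = vertical thickness × cos δ = 22 × cos 39.71° = 16.9 m.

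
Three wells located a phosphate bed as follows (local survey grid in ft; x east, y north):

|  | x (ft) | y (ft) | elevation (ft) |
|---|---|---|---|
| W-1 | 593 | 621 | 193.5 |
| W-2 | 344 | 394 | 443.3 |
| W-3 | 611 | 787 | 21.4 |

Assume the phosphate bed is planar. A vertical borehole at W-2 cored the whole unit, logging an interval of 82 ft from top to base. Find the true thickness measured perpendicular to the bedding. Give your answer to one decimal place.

57.1 ft

Let the plane be z = a·x + b·y + c.
W-2−W-1: −249a − 227b = 249.8;  W-3−W-1: 18a + 166b = −172.1.
Solving gives a = −0.06444, b = −1.02976.
|∇z| = √(a²+b²) = 1.03177, so dip δ = arctan(1.03177) = 45.90°.
True thickness = vertical thickness × cos δ = 82 × cos 45.90° = 57.1 ft.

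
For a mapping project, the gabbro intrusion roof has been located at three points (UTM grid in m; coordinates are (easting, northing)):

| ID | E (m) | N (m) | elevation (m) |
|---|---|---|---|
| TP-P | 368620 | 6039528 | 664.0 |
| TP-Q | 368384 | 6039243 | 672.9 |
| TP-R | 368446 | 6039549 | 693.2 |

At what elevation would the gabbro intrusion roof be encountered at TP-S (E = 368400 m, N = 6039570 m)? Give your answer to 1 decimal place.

702.4 m

Two edge vectors: TP-P→TP-Q = (-236, -285, 8.9), TP-P→TP-R = (-174, 21, 29.2).
Normal n = (TP-P→TP-Q) × (TP-P→TP-R) = (-8508.9, 5342.6, -54546).
So ∂z/∂E = −n_x/n_z = −0.155994940 and ∂z/∂N = −n_y/n_z = 0.097946687.
Intercept c from TP-P: 664 + 57502.85 − 591551.76 = −533384.91.
At (368400, 6039570): z = −57468.5 + 591555.9 − 533384.91 = 702.4 m.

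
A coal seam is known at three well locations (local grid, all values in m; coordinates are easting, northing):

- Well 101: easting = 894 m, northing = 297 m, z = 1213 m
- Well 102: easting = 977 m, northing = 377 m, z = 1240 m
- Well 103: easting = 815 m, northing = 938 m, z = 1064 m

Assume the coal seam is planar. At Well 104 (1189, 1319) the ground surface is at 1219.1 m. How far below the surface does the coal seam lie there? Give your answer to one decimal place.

Two edge vectors: Well 101→Well 102 = (83, 80, 27), Well 101→Well 103 = (-79, 641, -149).
Normal n = (Well 101→Well 102) × (Well 101→Well 103) = (-29227, 10234, 59523).
So ∂z/∂easting = −n_x/n_z = 0.491020 and ∂z/∂northing = −n_y/n_z = −0.171934.
Intercept c from Well 101: 1213 − 438.97 + 51.06 = 825.09.
At (1189, 1319): z_contact = 583.82 − 226.78 + 825.09 = 1182.13 m.
Depth below ground = 1219.1 − 1182.13 = 37.0 m.

37.0 m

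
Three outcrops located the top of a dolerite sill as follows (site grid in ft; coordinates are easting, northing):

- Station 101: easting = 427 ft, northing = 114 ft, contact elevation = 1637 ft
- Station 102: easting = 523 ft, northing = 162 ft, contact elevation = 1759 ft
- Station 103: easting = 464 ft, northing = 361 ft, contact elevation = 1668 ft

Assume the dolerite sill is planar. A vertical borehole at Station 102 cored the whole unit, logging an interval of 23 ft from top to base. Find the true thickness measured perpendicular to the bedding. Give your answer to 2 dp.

13.97 ft

Two edge vectors: Station 101→Station 102 = (96, 48, 122), Station 101→Station 103 = (37, 247, 31).
Normal n = (Station 101→Station 102) × (Station 101→Station 103) = (-28646, 1538, 21936).
So ∂z/∂easting = −n_x/n_z = 1.30589 and ∂z/∂northing = −n_y/n_z = −0.07011.
|∇z| = √(a²+b²) = 1.30777, so dip δ = arctan(1.30777) = 52.60°.
True thickness = vertical thickness × cos δ = 23 × cos 52.60° = 13.97 ft.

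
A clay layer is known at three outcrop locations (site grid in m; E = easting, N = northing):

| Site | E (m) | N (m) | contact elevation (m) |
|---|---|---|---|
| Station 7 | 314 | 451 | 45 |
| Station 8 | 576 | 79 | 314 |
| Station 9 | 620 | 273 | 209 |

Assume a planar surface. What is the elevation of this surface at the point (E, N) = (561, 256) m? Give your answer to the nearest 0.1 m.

Two edge vectors: Station 7→Station 8 = (262, -372, 269), Station 7→Station 9 = (306, -178, 164).
Normal n = (Station 7→Station 8) × (Station 7→Station 9) = (-13126, 39346, 67196).
So ∂z/∂E = −n_x/n_z = 0.19534 and ∂z/∂N = −n_y/n_z = −0.58554.
Intercept c from Station 7: 45 − 61.34 + 264.08 = 247.74.
At (561, 256): z = 109.6 − 149.9 + 247.74 = 207.4 m.

207.4 m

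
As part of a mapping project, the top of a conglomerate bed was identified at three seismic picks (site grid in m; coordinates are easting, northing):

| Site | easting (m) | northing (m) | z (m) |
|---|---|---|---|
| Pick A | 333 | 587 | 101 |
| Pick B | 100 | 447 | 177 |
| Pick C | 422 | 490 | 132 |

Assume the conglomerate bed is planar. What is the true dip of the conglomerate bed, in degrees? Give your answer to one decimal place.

22.2°

Let the plane be z = a·easting + b·northing + c.
Pick B−Pick A: −233a − 140b = 76;  Pick C−Pick A: 89a − 97b = 31.
Solving gives a = −0.08648, b = −0.39893.
Gradient magnitude |∇z| = √(a² + b²) = √(0.00748 + 0.15915) = 0.40820.
True dip = arctan(0.40820) = 22.2°, dipping toward NNE (azimuth ≈ 012°).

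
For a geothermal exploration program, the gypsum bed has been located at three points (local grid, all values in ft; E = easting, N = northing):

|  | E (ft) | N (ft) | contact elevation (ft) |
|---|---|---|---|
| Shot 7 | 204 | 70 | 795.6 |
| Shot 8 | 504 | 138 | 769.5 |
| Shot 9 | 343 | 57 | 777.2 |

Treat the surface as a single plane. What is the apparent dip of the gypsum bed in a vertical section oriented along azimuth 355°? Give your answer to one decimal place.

8.6°

Let the plane be z = a·E + b·N + c.
Shot 8−Shot 7: 300a + 68b = −26.1;  Shot 9−Shot 7: 139a − 13b = −18.4.
Solving gives a = −0.11912, b = 0.14171.
Unit vector along 355° is (sin 355°, cos 355°) = (-0.0872, 0.9962).
Slope in that direction = a·(-0.0872) + b·(0.9962) = 0.15155.
Apparent dip = arctan|0.15155| = 8.6° (true dip is 10.5°, so apparent ≤ true as expected).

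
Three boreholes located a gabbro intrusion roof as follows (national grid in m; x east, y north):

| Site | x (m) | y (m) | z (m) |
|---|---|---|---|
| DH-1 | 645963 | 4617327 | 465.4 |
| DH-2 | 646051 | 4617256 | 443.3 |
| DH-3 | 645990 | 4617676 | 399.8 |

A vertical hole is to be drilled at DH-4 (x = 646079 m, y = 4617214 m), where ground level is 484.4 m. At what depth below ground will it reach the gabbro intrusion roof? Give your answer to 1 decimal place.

45.1 m

Let the plane be z = a·x + b·y + c.
DH-2−DH-1: 88a − 71b = −22.1;  DH-3−DH-1: 27a + 349b = −65.6.
Solving gives a = −0.379125931, b = −0.158634957.
Then c = 465.4 − a·645963 − b·4617327 = 977836.19.
At (646079, 4617214): z_contact = −244945.30 − 732451.54 + 977836.19 = 439.35 m.
Depth below ground = 484.4 − 439.35 = 45.1 m.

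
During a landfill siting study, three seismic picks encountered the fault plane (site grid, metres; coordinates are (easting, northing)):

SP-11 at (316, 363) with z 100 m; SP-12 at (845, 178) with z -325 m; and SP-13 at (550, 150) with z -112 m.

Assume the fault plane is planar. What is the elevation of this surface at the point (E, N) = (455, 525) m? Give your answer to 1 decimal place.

26.9 m

Two edge vectors: SP-11→SP-12 = (529, -185, -425), SP-11→SP-13 = (234, -213, -212).
Normal n = (SP-11→SP-12) × (SP-11→SP-13) = (-51305, 12698, -69387).
So ∂z/∂E = −n_x/n_z = −0.73940 and ∂z/∂N = −n_y/n_z = 0.18300.
Intercept c from SP-11: 100 + 233.65 − 66.43 = 267.22.
At (455, 525): z = −336.4 + 96.1 + 267.22 = 26.9 m.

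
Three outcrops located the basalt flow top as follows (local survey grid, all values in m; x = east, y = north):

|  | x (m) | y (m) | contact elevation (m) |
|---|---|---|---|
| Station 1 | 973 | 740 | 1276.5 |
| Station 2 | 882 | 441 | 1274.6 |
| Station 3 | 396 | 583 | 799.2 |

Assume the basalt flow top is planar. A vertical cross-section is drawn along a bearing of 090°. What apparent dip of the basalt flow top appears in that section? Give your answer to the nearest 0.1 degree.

Let the plane be z = a·x + b·y + c.
Station 2−Station 1: −91a − 299b = −1.9;  Station 3−Station 1: −577a − 157b = −477.3.
Solving gives a = 0.90001, b = −0.26756.
Unit vector along 090° is (sin 90°, cos 90°) = (1.0000, 0.0000).
Slope in that direction = a·(1.0000) + b·(0.0000) = 0.90001.
Apparent dip = arctan|0.90001| = 42.0° (true dip is 43.2°, so apparent ≤ true as expected).

42.0°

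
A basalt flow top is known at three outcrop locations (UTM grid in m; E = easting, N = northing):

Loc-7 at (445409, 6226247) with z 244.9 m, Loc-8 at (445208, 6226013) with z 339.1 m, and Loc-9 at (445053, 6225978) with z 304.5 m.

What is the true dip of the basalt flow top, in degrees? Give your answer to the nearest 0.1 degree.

Let the plane be z = a·E + b·N + c.
Loc-8−Loc-7: −201a − 234b = 94.2;  Loc-9−Loc-7: −356a − 269b = 59.6.
Solving gives a = 0.38972, b = −0.73732.
Gradient magnitude |∇z| = √(a² + b²) = √(0.15188 + 0.54364) = 0.83398.
True dip = arctan(0.83398) = 39.8°, dipping toward NNW (azimuth ≈ 332°).

39.8°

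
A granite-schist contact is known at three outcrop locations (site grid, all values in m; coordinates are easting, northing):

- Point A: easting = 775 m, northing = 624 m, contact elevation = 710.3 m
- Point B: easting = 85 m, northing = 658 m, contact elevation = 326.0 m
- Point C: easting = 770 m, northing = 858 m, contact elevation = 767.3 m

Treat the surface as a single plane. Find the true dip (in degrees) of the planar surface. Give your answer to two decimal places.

Two edge vectors: Point A→Point B = (-690, 34, -384.3), Point A→Point C = (-5, 234, 57).
Normal n = (Point A→Point B) × (Point A→Point C) = (91864.2, 41251.5, -161290).
So ∂z/∂easting = −n_x/n_z = 0.56956 and ∂z/∂northing = −n_y/n_z = 0.25576.
Gradient magnitude |∇z| = √(a² + b²) = √(0.32440 + 0.06541) = 0.62435.
True dip = arctan(0.62435) = 31.98°, dipping toward WSW (azimuth ≈ 246°).

31.98°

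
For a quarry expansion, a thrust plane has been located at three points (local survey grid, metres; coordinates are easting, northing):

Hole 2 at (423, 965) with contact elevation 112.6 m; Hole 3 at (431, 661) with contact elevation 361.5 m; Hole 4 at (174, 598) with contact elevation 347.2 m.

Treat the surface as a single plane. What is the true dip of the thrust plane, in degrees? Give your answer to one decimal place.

Let the plane be z = a·easting + b·northing + c.
Hole 3−Hole 2: 8a − 304b = 248.9;  Hole 4−Hole 2: −249a − 367b = 234.6.
Solving gives a = 0.25470, b = −0.81205.
Gradient magnitude |∇z| = √(a² + b²) = √(0.06487 + 0.65942) = 0.85106.
True dip = arctan(0.85106) = 40.4°, dipping toward NNW (azimuth ≈ 343°).

40.4°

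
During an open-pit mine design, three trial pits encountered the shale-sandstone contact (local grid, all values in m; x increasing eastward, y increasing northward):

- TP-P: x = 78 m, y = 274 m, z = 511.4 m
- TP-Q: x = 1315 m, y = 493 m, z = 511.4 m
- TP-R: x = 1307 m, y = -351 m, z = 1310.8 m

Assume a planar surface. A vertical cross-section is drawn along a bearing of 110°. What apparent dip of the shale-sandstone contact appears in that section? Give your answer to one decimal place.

25.7°

Let the plane be z = a·x + b·y + c.
TP-Q−TP-P: 1237a + 219b = 0;  TP-R−TP-P: 1229a − 625b = 799.4.
Solving gives a = 0.16797, b = −0.94875.
Unit vector along 110° is (sin 110°, cos 110°) = (0.9397, -0.3420).
Slope in that direction = a·(0.9397) + b·(-0.3420) = 0.48233.
Apparent dip = arctan|0.48233| = 25.7° (true dip is 43.9°, so apparent ≤ true as expected).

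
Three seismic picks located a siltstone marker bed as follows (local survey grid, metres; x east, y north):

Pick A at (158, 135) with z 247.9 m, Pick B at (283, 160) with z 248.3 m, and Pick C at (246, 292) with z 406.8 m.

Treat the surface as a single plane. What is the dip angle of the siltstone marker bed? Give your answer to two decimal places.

49.23°

Let the plane be z = a·x + b·y + c.
Pick B−Pick A: 125a + 25b = 0.4;  Pick C−Pick A: 88a + 157b = 158.9.
Solving gives a = −0.22437, b = 1.13787.
Gradient magnitude |∇z| = √(a² + b²) = √(0.05034 + 1.29474) = 1.15978.
True dip = arctan(1.15978) = 49.23°, dipping toward S (azimuth ≈ 169°).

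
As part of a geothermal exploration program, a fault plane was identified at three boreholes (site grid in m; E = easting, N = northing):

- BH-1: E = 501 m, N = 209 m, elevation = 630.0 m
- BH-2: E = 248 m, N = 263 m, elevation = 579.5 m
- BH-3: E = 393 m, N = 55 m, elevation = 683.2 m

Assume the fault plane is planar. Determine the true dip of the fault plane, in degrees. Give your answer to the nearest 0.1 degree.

23.6°

Two edge vectors: BH-1→BH-2 = (-253, 54, -50.5), BH-1→BH-3 = (-108, -154, 53.2).
Normal n = (BH-1→BH-2) × (BH-1→BH-3) = (-4904.2, 18913.6, 44794).
So ∂z/∂E = −n_x/n_z = 0.10948 and ∂z/∂N = −n_y/n_z = −0.42224.
Gradient magnitude |∇z| = √(a² + b²) = √(0.01199 + 0.17828) = 0.43620.
True dip = arctan(0.43620) = 23.6°, dipping toward NNW (azimuth ≈ 345°).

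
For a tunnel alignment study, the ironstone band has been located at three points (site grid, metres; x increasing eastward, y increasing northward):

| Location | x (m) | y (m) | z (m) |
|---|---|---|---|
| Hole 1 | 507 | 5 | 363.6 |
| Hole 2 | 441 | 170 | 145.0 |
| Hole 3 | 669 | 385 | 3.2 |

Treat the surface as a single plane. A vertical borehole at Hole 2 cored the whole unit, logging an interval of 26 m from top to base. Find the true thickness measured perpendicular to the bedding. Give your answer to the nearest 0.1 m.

16.4 m

Let the plane be z = a·x + b·y + c.
Hole 2−Hole 1: −66a + 165b = −218.6;  Hole 3−Hole 1: 162a + 380b = −360.4.
Solving gives a = 0.45555, b = −1.14263.
|∇z| = √(a²+b²) = 1.23009, so dip δ = arctan(1.23009) = 50.89°.
True thickness = vertical thickness × cos δ = 26 × cos 50.89° = 16.4 m.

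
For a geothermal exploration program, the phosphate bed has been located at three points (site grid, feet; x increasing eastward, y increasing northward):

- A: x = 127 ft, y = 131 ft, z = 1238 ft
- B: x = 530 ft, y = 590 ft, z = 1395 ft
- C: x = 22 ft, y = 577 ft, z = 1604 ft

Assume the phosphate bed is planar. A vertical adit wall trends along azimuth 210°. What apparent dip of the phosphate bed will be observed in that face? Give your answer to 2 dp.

Two edge vectors: A→B = (403, 459, 157), A→C = (-105, 446, 366).
Normal n = (A→B) × (A→C) = (97972, -163983, 227933).
So ∂z/∂x = −n_x/n_z = −0.42983 and ∂z/∂y = −n_y/n_z = 0.71944.
Unit vector along 210° is (sin 210°, cos 210°) = (-0.5000, -0.8660).
Slope in that direction = a·(-0.5000) + b·(-0.8660) = −0.40814.
Apparent dip = arctan|0.40814| = 22.20° (true dip is 40.0°, so apparent ≤ true as expected).

22.20°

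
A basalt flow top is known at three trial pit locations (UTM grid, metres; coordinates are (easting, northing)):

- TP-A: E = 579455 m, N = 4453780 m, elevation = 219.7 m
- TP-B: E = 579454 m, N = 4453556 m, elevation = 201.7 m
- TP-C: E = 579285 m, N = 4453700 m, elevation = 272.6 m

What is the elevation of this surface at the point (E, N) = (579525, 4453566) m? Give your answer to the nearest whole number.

178 m

Two edge vectors: TP-A→TP-B = (-1, -224, -18), TP-A→TP-C = (-170, -80, 52.9).
Normal n = (TP-A→TP-B) × (TP-A→TP-C) = (-13289.6, 3112.9, -38000).
So ∂z/∂E = −n_x/n_z = −0.34972632 and ∂z/∂N = −n_y/n_z = 0.08191842.
Intercept c from TP-A: 219.7 + 202650.66 − 364846.63 = −161976.26.
At (579525, 4453566): z = −202675.1 + 364829.1 − 161976.26 = 177.7 m.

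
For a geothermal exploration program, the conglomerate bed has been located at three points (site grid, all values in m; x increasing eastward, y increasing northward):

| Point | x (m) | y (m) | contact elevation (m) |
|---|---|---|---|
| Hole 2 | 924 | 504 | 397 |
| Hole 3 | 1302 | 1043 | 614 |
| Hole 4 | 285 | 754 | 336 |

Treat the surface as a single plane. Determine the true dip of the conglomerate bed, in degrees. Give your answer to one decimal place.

Two edge vectors: Hole 2→Hole 3 = (378, 539, 217), Hole 2→Hole 4 = (-639, 250, -61).
Normal n = (Hole 2→Hole 3) × (Hole 2→Hole 4) = (-87129, -115605, 438921).
So ∂z/∂x = −n_x/n_z = 0.19851 and ∂z/∂y = −n_y/n_z = 0.26338.
Gradient magnitude |∇z| = √(a² + b²) = √(0.03941 + 0.06937) = 0.32981.
True dip = arctan(0.32981) = 18.3°, dipping toward SW (azimuth ≈ 217°).

18.3°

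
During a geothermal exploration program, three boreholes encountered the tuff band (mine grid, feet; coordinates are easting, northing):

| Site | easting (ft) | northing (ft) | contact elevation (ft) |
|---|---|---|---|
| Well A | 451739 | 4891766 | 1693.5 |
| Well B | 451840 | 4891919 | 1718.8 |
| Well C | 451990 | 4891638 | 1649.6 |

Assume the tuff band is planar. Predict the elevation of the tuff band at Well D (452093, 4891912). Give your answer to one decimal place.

1700.2 ft

Let the plane be z = a·easting + b·northing + c.
Well B−Well A: 101a + 153b = 25.3;  Well C−Well A: 251a − 128b = −43.9.
Solving gives a = −0.067762171, b = 0.210091368.
Then c = 1693.5 − a·451739 − b·4891766 = −995413.49.
At (452093, 4891912): z = −30634.8 + 1027748.5 − 995413.49 = 1700.2 ft.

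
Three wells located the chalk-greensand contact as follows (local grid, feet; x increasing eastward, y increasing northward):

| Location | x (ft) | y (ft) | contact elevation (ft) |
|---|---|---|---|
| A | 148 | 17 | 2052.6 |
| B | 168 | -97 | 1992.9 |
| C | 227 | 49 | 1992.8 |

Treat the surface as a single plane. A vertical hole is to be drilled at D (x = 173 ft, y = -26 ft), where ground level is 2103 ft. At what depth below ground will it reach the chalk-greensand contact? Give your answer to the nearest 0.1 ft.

88.7 ft

Let the plane be z = a·x + b·y + c.
B−A: 20a − 114b = −59.7;  C−A: 79a + 32b = −59.8.
Solving gives a = −0.90479, b = 0.36495.
Then c = 2052.6 − a·148 − b·17 = 2180.30.
At (173, -26): z_contact = −156.53 − 9.49 + 2180.30 = 2014.29 ft.
Depth below ground = 2103 − 2014.29 = 88.7 ft.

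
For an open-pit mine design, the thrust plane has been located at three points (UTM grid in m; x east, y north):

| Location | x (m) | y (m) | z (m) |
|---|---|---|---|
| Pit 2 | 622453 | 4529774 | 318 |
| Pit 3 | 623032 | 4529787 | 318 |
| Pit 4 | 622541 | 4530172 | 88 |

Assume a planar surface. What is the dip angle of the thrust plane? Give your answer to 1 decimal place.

Two edge vectors: Pit 2→Pit 3 = (579, 13, 0), Pit 2→Pit 4 = (88, 398, -230).
Normal n = (Pit 2→Pit 3) × (Pit 2→Pit 4) = (-2990, 133170, 229298).
So ∂z/∂x = −n_x/n_z = 0.01304 and ∂z/∂y = −n_y/n_z = −0.58077.
Gradient magnitude |∇z| = √(a² + b²) = √(0.00017 + 0.33730) = 0.58092.
True dip = arctan(0.58092) = 30.2°, dipping toward N (azimuth ≈ 359°).

30.2°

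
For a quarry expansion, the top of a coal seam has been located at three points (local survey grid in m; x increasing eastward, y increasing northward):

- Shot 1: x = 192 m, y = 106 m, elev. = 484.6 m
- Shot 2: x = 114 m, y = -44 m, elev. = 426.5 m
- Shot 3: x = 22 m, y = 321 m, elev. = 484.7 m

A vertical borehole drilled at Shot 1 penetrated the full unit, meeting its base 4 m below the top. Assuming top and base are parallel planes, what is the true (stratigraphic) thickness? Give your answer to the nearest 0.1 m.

Two edge vectors: Shot 1→Shot 2 = (-78, -150, -58.1), Shot 1→Shot 3 = (-170, 215, 0.1).
Normal n = (Shot 1→Shot 2) × (Shot 1→Shot 3) = (12476.5, 9884.8, -42270).
So ∂z/∂x = −n_x/n_z = 0.29516 and ∂z/∂y = −n_y/n_z = 0.23385.
|∇z| = √(a²+b²) = 0.37657, so dip δ = arctan(0.37657) = 20.63°.
True thickness = vertical thickness × cos δ = 4 × cos 20.63° = 3.7 m.

3.7 m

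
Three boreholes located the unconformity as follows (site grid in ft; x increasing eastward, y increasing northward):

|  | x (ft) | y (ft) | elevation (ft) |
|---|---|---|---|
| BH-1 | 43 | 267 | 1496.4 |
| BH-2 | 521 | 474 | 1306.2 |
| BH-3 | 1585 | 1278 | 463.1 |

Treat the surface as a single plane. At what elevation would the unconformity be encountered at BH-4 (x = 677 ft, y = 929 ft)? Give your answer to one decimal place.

770.3 ft

Two edge vectors: BH-1→BH-2 = (478, 207, -190.2), BH-1→BH-3 = (1542, 1011, -1033.3).
Normal n = (BH-1→BH-2) × (BH-1→BH-3) = (-21600.9, 200629, 164064).
So ∂z/∂x = −n_x/n_z = 0.131661 and ∂z/∂y = −n_y/n_z = −1.222870.
Intercept c from BH-1: 1496.4 − 5.66 + 326.51 = 1817.24.
At (677, 929): z = 89.1 − 1136.0 + 1817.24 = 770.3 ft.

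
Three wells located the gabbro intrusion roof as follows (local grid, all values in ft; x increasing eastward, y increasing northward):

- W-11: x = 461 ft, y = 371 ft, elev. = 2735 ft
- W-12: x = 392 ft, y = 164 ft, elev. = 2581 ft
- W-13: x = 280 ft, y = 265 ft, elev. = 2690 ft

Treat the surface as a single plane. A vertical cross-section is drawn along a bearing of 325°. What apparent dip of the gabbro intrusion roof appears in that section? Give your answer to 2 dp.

38.88°

Two edge vectors: W-11→W-12 = (-69, -207, -154), W-11→W-13 = (-181, -106, -45).
Normal n = (W-11→W-12) × (W-11→W-13) = (-7009, 24769, -30153).
So ∂z/∂x = −n_x/n_z = −0.23245 and ∂z/∂y = −n_y/n_z = 0.82144.
Unit vector along 325° is (sin 325°, cos 325°) = (-0.5736, 0.8192).
Slope in that direction = a·(-0.5736) + b·(0.8192) = 0.80621.
Apparent dip = arctan|0.80621| = 38.88° (true dip is 40.5°, so apparent ≤ true as expected).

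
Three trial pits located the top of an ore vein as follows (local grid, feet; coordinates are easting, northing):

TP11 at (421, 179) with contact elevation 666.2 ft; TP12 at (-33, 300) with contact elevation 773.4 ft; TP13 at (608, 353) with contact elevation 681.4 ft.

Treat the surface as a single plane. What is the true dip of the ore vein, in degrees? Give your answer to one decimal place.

17.4°

Let the plane be z = a·easting + b·northing + c.
TP12−TP11: −454a + 121b = 107.2;  TP13−TP11: 187a + 174b = 15.2.
Solving gives a = −0.16545, b = 0.26517.
Gradient magnitude |∇z| = √(a² + b²) = √(0.02737 + 0.07031) = 0.31255.
True dip = arctan(0.31255) = 17.4°, dipping toward SSE (azimuth ≈ 148°).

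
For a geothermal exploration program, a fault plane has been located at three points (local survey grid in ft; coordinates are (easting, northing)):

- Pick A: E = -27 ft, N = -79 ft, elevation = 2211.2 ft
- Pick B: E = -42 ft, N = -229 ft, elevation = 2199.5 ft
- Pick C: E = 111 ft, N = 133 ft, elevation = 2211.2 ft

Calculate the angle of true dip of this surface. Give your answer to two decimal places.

9.59°

Two edge vectors: Pick A→Pick B = (-15, -150, -11.7), Pick A→Pick C = (138, 212, 0).
Normal n = (Pick A→Pick B) × (Pick A→Pick C) = (2480.4, -1614.6, 17520).
So ∂z/∂E = −n_x/n_z = −0.14158 and ∂z/∂N = −n_y/n_z = 0.09216.
Gradient magnitude |∇z| = √(a² + b²) = √(0.02004 + 0.00849) = 0.16893.
True dip = arctan(0.16893) = 9.59°, dipping toward ESE (azimuth ≈ 123°).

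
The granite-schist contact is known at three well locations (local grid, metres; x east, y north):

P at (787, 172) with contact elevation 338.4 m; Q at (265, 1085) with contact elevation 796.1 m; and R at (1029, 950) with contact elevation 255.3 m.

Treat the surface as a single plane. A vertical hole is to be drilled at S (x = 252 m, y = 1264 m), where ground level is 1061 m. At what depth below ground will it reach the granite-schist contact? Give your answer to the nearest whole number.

237 m

Two edge vectors: P→Q = (-522, 913, 457.7), P→R = (242, 778, -83.1).
Normal n = (P→Q) × (P→R) = (-431960.9, 67385.2, -627062).
So ∂z/∂x = −n_x/n_z = −0.68886 and ∂z/∂y = −n_y/n_z = 0.10746.
Intercept c from P: 338.4 + 542.14 − 18.48 = 862.05.
At (252, 1264): z_contact = −173.6 + 135.8 + 862.05 = 824.3 m.
Depth below ground = 1061 − 824.3 = 237 m.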